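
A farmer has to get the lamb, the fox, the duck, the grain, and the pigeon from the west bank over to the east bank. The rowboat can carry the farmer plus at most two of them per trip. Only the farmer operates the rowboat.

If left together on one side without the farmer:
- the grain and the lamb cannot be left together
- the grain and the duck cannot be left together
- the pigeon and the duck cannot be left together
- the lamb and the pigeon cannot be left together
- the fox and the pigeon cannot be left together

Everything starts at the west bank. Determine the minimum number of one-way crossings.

7

Counting alone: the farmer can take at most 2 across per trip to the east bank, so moving all 5 needs at least 3 loaded trips out, with a return between consecutive ones — at least 5 crossings.
The safety rule pushes this higher. Following every safe sequence of crossings, the most of the 5 that can be at the east bank as the rowboat arrives there on crossing 5 is 4 — never all 5.
So no plan with fewer than 7 crossings exists, and this one achieves 7:
1. Farmer goes to the east bank with the grain and the pigeon.
2. Farmer goes back to the west bank alone.
3. Farmer goes to the east bank with the lamb.
4. Farmer goes back to the west bank with the grain and the pigeon.
5. Farmer goes to the east bank with the duck and the fox.
6. Farmer goes back to the west bank alone.
7. Farmer goes to the east bank with the grain and the pigeon.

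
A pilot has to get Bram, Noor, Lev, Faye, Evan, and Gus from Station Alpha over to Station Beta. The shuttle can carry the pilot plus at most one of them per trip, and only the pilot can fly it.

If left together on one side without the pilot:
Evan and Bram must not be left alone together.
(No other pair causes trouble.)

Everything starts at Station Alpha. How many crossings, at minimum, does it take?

11

Counting alone: the pilot can take at most 1 across per trip to Station Beta, so moving all 6 needs at least 6 loaded trips out, with a return between consecutive ones — at least 11 crossings.
The plan below uses exactly 11 crossings, so it is optimal:
1. Pilot goes to Station Beta with Bram.  [Station Alpha: Evan, Faye, Gus, Lev, Noor | Station Beta: Bram]
2. Pilot goes back to Station Alpha alone.  [Station Alpha: Evan, Faye, Gus, Lev, Noor | Station Beta: Bram]
3. Pilot goes to Station Beta with Noor.  [Station Alpha: Evan, Faye, Gus, Lev | Station Beta: Bram, Noor]
4. Pilot goes back to Station Alpha alone.  [Station Alpha: Evan, Faye, Gus, Lev | Station Beta: Bram, Noor]
5. Pilot goes to Station Beta with Lev.  [Station Alpha: Evan, Faye, Gus | Station Beta: Bram, Lev, Noor]
6. Pilot goes back to Station Alpha alone.  [Station Alpha: Evan, Faye, Gus | Station Beta: Bram, Lev, Noor]
7. Pilot goes to Station Beta with Faye.  [Station Alpha: Evan, Gus | Station Beta: Bram, Faye, Lev, Noor]
8. Pilot goes back to Station Alpha alone.  [Station Alpha: Evan, Gus | Station Beta: Bram, Faye, Lev, Noor]
9. Pilot goes to Station Beta with Gus.  [Station Alpha: Evan | Station Beta: Bram, Faye, Gus, Lev, Noor]
10. Pilot goes back to Station Alpha alone.  [Station Alpha: Evan | Station Beta: Bram, Faye, Gus, Lev, Noor]
11. Pilot goes to Station Beta with Evan.  [Station Alpha: — | Station Beta: Bram, Evan, Faye, Gus, Lev, Noor]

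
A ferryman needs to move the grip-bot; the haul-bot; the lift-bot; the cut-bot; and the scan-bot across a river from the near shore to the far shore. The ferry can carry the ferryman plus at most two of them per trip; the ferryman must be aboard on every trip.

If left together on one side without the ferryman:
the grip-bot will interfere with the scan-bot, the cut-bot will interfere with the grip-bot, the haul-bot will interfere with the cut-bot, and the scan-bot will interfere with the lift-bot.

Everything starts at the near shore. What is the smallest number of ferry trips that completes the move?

Counting alone: the ferryman can take at most 2 across per trip to the far shore, so moving all 5 needs at least 3 loaded trips out, with a return between consecutive ones — at least 5 crossings.
The safety rule pushes this higher. Following every safe sequence of crossings, the most of the 5 that can be at the far shore as the ferry arrives there on crossing 5 is 4 — never all 5.
So no plan with fewer than 7 crossings exists, and this one achieves 7:
1. Ferryman goes to the far shore with the cut-bot and the scan-bot.
2. Ferryman goes back to the near shore alone.
3. Ferryman goes to the far shore with the grip-bot.
4. Ferryman goes back to the near shore with the cut-bot and the scan-bot.
5. Ferryman goes to the far shore with the haul-bot and the lift-bot.
6. Ferryman goes back to the near shore alone.
7. Ferryman goes to the far shore with the cut-bot and the scan-bot.

7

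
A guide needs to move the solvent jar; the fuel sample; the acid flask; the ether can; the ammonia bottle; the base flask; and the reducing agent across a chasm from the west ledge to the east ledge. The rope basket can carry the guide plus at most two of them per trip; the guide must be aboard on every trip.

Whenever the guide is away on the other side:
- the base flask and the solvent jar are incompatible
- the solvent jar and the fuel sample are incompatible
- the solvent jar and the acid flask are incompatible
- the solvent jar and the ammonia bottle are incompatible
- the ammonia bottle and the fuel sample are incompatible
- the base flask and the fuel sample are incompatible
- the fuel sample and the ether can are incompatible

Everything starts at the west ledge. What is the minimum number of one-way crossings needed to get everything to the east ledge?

Counting alone: the guide can take at most 2 across per trip to the east ledge, so moving all 7 needs at least 4 loaded trips out, with a return between consecutive ones — at least 7 crossings.
The safety rule pushes this higher. Following every safe sequence of crossings, the most of the 7 that can be at the east ledge as the rope basket arrives there on crossings 7, 9 is 5, 6 respectively — never all 7.
So no plan with fewer than 11 crossings exists, and this one achieves 11:
1. Guide goes to the east ledge with the fuel sample and the solvent jar.  [the west ledge: the acid flask, the ammonia bottle, the base flask, the ether can, the reducing agent | the east ledge: the fuel sample, the solvent jar]
2. Guide goes back to the west ledge with the solvent jar.  [the west ledge: the acid flask, the ammonia bottle, the base flask, the ether can, the reducing agent, the solvent jar | the east ledge: the fuel sample]
3. Guide goes to the east ledge with the acid flask and the solvent jar.  [the west ledge: the ammonia bottle, the base flask, the ether can, the reducing agent | the east ledge: the acid flask, the fuel sample, the solvent jar]
4. Guide goes back to the west ledge with the solvent jar.  [the west ledge: the ammonia bottle, the base flask, the ether can, the reducing agent, the solvent jar | the east ledge: the acid flask, the fuel sample]
5. Guide goes to the east ledge with the reducing agent and the solvent jar.  [the west ledge: the ammonia bottle, the base flask, the ether can | the east ledge: the acid flask, the fuel sample, the reducing agent, the solvent jar]
6. Guide goes back to the west ledge with the solvent jar.  [the west ledge: the ammonia bottle, the base flask, the ether can, the solvent jar | the east ledge: the acid flask, the fuel sample, the reducing agent]
7. Guide goes to the east ledge with the ammonia bottle and the base flask.  [the west ledge: the ether can, the solvent jar | the east ledge: the acid flask, the ammonia bottle, the base flask, the fuel sample, the reducing agent]
8. Guide goes back to the west ledge with the fuel sample.  [the west ledge: the ether can, the fuel sample, the solvent jar | the east ledge: the acid flask, the ammonia bottle, the base flask, the reducing agent]
9. Guide goes to the east ledge with the ether can and the solvent jar.  [the west ledge: the fuel sample | the east ledge: the acid flask, the ammonia bottle, the base flask, the ether can, the reducing agent, the solvent jar]
10. Guide goes back to the west ledge with the solvent jar.  [the west ledge: the fuel sample, the solvent jar | the east ledge: the acid flask, the ammonia bottle, the base flask, the ether can, the reducing agent]
11. Guide goes to the east ledge with the fuel sample and the solvent jar.  [the west ledge: — | the east ledge: the acid flask, the ammonia bottle, the base flask, the ether can, the fuel sample, the reducing agent, the solvent jar]

11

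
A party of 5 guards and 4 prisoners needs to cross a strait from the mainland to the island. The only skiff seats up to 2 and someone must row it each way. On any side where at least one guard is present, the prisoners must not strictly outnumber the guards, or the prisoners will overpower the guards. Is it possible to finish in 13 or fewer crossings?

No

Counting alone: each trip to the island takes at most 2 across and each return brings at least 1 back, so after t trips out (and t−1 returns) at most 2t − (t−1) of the 9 are across; that first reaches 9 at t = 8, so at least 15 crossings are needed.
Since 13 < 15, 13 crossings cannot be enough. (The shortest complete plan in fact takes 15:)
1. 2 prisoners → the island.  (the mainland: 5G 2P; the island: 0G 2P)
2. 1 prisoner ← the mainland.  (the mainland: 5G 3P; the island: 0G 1P)
3. 2 prisoners → the island.  (the mainland: 5G 1P; the island: 0G 3P)
4. 1 prisoner ← the mainland.  (the mainland: 5G 2P; the island: 0G 2P)
5. 2 guards → the island.  (the mainland: 3G 2P; the island: 2G 2P)
6. 1 prisoner ← the mainland.  (the mainland: 3G 3P; the island: 2G 1P)
7. 1 guard and 1 prisoner → the island.  (the mainland: 2G 2P; the island: 3G 2P)
8. 1 guard ← the mainland.  (the mainland: 3G 2P; the island: 2G 2P)
9. 1 guard and 1 prisoner → the island.  (the mainland: 2G 1P; the island: 3G 3P)
10. 1 prisoner ← the mainland.  (the mainland: 2G 2P; the island: 3G 2P)
11. 1 guard and 1 prisoner → the island.  (the mainland: 1G 1P; the island: 4G 3P)
12. 1 guard ← the mainland.  (the mainland: 2G 1P; the island: 3G 3P)
13. 1 guard and 1 prisoner → the island.  (the mainland: 1G 0P; the island: 4G 4P)
14. 1 prisoner ← the mainland.  (the mainland: 1G 1P; the island: 4G 3P)
15. 1 guard and 1 prisoner → the island.  (the mainland: 0G 0P; the island: 5G 4P)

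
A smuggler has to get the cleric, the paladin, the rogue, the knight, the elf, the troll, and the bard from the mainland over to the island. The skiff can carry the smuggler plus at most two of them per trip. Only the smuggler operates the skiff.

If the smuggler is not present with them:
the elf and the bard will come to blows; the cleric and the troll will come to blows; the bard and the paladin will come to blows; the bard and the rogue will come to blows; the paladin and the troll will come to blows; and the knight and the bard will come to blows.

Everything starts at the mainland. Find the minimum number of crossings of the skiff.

Counting alone: the smuggler can take at most 2 across per trip to the island, so moving all 7 needs at least 4 loaded trips out, with a return between consecutive ones — at least 7 crossings.
The safety rule pushes this higher. Following every safe sequence of crossings, the most of the 7 that can be at the island as the skiff arrives there on crossing 7 is 6 — never all 7.
So no plan with fewer than 9 crossings exists, and this one achieves 9:
1. Smuggler goes to the island with the bard and the troll.  [the mainland: the cleric, the elf, the knight, the paladin, the rogue | the island: the bard, the troll]
2. Smuggler goes back to the mainland alone.  [the mainland: the cleric, the elf, the knight, the paladin, the rogue | the island: the bard, the troll]
3. Smuggler goes to the island with the cleric.  [the mainland: the elf, the knight, the paladin, the rogue | the island: the bard, the cleric, the troll]
4. Smuggler goes back to the mainland with the troll.  [the mainland: the elf, the knight, the paladin, the rogue, the troll | the island: the bard, the cleric]
5. Smuggler goes to the island with the paladin and the rogue.  [the mainland: the elf, the knight, the troll | the island: the bard, the cleric, the paladin, the rogue]
6. Smuggler goes back to the mainland with the bard.  [the mainland: the bard, the elf, the knight, the troll | the island: the cleric, the paladin, the rogue]
7. Smuggler goes to the island with the elf and the knight.  [the mainland: the bard, the troll | the island: the cleric, the elf, the knight, the paladin, the rogue]
8. Smuggler goes back to the mainland alone.  [the mainland: the bard, the troll | the island: the cleric, the elf, the knight, the paladin, the rogue]
9. Smuggler goes to the island with the bard and the troll.  [the mainland: — | the island: the bard, the cleric, the elf, the knight, the paladin, the rogue, the troll]

9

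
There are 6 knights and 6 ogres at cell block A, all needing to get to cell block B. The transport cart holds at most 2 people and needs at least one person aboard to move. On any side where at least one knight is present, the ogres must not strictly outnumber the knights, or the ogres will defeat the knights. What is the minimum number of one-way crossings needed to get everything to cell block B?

impossible

Following every safe sequence of crossings from the start, the most of the 12 that can be at cell block B as the transport cart arrives there on crossings 1, 3, 5, 7, 9 is 2, 3, 4, 5, 6 respectively; the best ever achieved is 6 of 12.
From crossing 11 on, no configuration arises that was not already reachable earlier: only 15 distinct safe configurations (who is on which side, and where the transport cart is) can ever be reached, none of them has everyone across, and every continuation just revisits them. They are: 0 knights + 0 ogres across (transport cart back at the start); 0 knights + 1 ogre across (transport cart there); 0 knights + 1 ogre across (transport cart back at the start); 0 knights + 2 ogres across (transport cart there); 0 knights + 2 ogres across (transport cart back at the start); 0 knights + 3 ogres across (transport cart there); 0 knights + 3 ogres across (transport cart back at the start); 0 knights + 4 ogres across (transport cart there); 0 knights + 4 ogres across (transport cart back at the start); 0 knights + 5 ogres across (transport cart there); 0 knights + 5 ogres across (transport cart back at the start); 0 knights + 6 ogres across (transport cart there); 1 knight + 1 ogre across (transport cart there); 1 knight + 1 ogre across (transport cart back at the start); 2 knights + 2 ogres across (transport cart there). So no valid plan exists.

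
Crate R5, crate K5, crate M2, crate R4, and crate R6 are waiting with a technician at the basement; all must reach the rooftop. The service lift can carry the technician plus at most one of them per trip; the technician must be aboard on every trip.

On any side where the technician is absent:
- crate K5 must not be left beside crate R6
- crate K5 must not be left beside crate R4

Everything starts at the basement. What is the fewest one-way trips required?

11

Counting alone: the technician can take at most 1 across per trip to the rooftop, so moving all 5 needs at least 5 loaded trips out, with a return between consecutive ones — at least 9 crossings.
The safety rule pushes this higher. Following every safe sequence of crossings, the most of the 5 that can be at the rooftop as the service lift arrives there on crossing 9 is 4 — never all 5.
So no plan with fewer than 11 crossings exists, and this one achieves 11:
1. Technician goes to the rooftop with crate K5.
2. Technician goes back to the basement alone.
3. Technician goes to the rooftop with crate R5.
4. Technician goes back to the basement alone.
5. Technician goes to the rooftop with crate M2.
6. Technician goes back to the basement alone.
7. Technician goes to the rooftop with crate R4.
8. Technician goes back to the basement with crate K5.
9. Technician goes to the rooftop with crate R6.
10. Technician goes back to the basement alone.
11. Technician goes to the rooftop with crate K5.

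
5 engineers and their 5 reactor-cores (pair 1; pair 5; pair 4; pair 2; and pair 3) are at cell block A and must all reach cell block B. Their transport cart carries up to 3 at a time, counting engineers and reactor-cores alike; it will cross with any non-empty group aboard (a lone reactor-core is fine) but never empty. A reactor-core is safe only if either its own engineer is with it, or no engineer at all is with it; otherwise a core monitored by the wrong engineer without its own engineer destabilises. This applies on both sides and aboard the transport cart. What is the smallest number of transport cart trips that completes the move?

Counting alone: each trip to cell block B takes at most 3 across and each return brings at least 1 back, so after t trips out (and t−1 returns) at most 3t − (t−1) of the 10 are across; that first reaches 10 at t = 5, so at least 9 crossings are needed.
The safety rule pushes this higher. Following every safe sequence of crossings, the most of the 10 that can be at cell block B as the transport cart arrives there on crossing 9 is 9 — never all 10.
So no plan with fewer than 11 crossings exists, and this one achieves 11:
1. engineer 1 and reactor-core 1 cross → cell block B.
2. engineer 1 crosses ← cell block A.
3. reactor-core 2, reactor-core 4, and reactor-core 5 cross → cell block B.
4. reactor-core 1 crosses ← cell block A.
5. engineer 2, engineer 4, and engineer 5 cross → cell block B.
6. engineer 5 and reactor-core 5 cross ← cell block A.
7. engineer 1, engineer 3, and engineer 5 cross → cell block B.
8. reactor-core 4 crosses ← cell block A.
9. reactor-core 1 and reactor-core 5 cross → cell block B.
10. reactor-core 1 crosses ← cell block A.
11. reactor-core 1, reactor-core 3, and reactor-core 4 cross → cell block B.

11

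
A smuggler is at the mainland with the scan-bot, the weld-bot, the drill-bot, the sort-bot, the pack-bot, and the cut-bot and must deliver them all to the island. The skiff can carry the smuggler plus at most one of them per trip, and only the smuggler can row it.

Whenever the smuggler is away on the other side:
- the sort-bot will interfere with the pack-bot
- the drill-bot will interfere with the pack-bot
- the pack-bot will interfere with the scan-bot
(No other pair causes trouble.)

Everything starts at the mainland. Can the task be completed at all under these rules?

Following every safe sequence of crossings from the start, the most of the 6 that can be at the island as the skiff arrives there on crossings 1, 3, 5, 7 is 1, 2, 3, 4 respectively; the best ever achieved is 4 of 6.
From crossing 9 on, no configuration arises that was not already reachable earlier: only 36 distinct safe configurations (who is on which side, and where the skiff is) can ever be reached, none of them has everyone across, and every continuation just revisits them. So no valid plan exists.

No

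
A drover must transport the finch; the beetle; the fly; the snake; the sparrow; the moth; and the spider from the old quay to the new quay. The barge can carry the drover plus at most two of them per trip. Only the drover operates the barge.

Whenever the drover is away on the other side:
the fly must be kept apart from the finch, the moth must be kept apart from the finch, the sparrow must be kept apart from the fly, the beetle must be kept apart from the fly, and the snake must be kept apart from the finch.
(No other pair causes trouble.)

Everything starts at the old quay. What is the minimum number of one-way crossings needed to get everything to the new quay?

9

Counting alone: the drover can take at most 2 across per trip to the new quay, so moving all 7 needs at least 4 loaded trips out, with a return between consecutive ones — at least 7 crossings.
The safety rule pushes this higher. Following every safe sequence of crossings, the most of the 7 that can be at the new quay as the barge arrives there on crossing 7 is 6 — never all 7.
So no plan with fewer than 9 crossings exists, and this one achieves 9:
1. Drover goes to the new quay with the finch and the fly.
2. Drover goes back to the old quay with the finch.
3. Drover goes to the new quay with the beetle and the finch.
4. Drover goes back to the old quay with the fly.
5. Drover goes to the new quay with the sparrow and the spider.
6. Drover goes back to the old quay alone.
7. Drover goes to the new quay with the moth and the snake.
8. Drover goes back to the old quay with the finch.
9. Drover goes to the new quay with the finch and the fly.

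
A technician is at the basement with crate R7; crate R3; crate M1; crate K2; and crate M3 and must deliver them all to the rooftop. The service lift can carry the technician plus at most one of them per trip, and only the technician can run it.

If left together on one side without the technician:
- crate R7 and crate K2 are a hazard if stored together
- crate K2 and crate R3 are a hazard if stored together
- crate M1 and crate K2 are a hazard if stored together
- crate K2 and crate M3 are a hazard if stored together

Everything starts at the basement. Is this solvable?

Following every safe sequence of crossings from the start, the most of the 5 that can be at the rooftop as the service lift arrives there on crossings 1, 3 is 1, 2 respectively; the best ever achieved is 2 of 5.
From crossing 5 on, no configuration arises that was not already reachable earlier: only 11 distinct safe configurations (who is on which side, and where the service lift is) can ever be reached, none of them has everyone across, and every continuation just revisits them. So no valid plan exists.

No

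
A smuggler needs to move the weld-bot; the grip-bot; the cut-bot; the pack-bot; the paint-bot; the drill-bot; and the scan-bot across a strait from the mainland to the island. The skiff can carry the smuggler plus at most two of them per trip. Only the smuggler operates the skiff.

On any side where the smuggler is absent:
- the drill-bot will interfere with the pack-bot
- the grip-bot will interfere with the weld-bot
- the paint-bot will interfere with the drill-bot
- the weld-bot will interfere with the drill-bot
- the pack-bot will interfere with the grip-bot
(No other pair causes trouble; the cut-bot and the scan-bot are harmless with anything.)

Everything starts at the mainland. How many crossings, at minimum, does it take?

Counting alone: the smuggler can take at most 2 across per trip to the island, so moving all 7 needs at least 4 loaded trips out, with a return between consecutive ones — at least 7 crossings.
The safety rule pushes this higher. Following every safe sequence of crossings, the most of the 7 that can be at the island as the skiff arrives there on crossing 7 is 6 — never all 7.
So no plan with fewer than 9 crossings exists, and this one achieves 9:
1. Smuggler goes to the island with the drill-bot and the grip-bot.
2. Smuggler goes back to the mainland alone.
3. Smuggler goes to the island with the weld-bot.
4. Smuggler goes back to the mainland with the drill-bot and the grip-bot.
5. Smuggler goes to the island with the pack-bot and the paint-bot.
6. Smuggler goes back to the mainland alone.
7. Smuggler goes to the island with the cut-bot and the scan-bot.
8. Smuggler goes back to the mainland alone.
9. Smuggler goes to the island with the drill-bot and the grip-bot.

9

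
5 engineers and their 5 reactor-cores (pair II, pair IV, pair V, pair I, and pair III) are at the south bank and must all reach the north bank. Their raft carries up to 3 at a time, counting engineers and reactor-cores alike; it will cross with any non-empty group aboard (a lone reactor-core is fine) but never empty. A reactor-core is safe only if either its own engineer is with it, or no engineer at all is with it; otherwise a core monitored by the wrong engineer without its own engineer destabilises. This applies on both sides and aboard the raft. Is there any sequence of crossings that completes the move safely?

1. engineer II and reactor-core II cross → the north bank.
2. engineer II crosses ← the south bank.
3. reactor-core I, reactor-core IV, and reactor-core V cross → the north bank.
4. reactor-core II crosses ← the south bank.
5. engineer I, engineer IV, and engineer V cross → the north bank.
6. engineer IV and reactor-core IV cross ← the south bank.
7. engineer II, engineer III, and engineer IV cross → the north bank.
8. reactor-core V crosses ← the south bank.
9. reactor-core II and reactor-core IV cross → the north bank.
10. reactor-core II crosses ← the south bank.
11. reactor-core II, reactor-core III, and reactor-core V cross → the north bank.

Yes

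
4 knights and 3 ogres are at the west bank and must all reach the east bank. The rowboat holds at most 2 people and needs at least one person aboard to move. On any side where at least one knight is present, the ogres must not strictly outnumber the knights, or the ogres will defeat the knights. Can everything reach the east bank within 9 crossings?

Counting alone: each trip to the east bank takes at most 2 across and each return brings at least 1 back, so after t trips out (and t−1 returns) at most 2t − (t−1) of the 7 are across; that first reaches 7 at t = 6, so at least 11 crossings are needed.
Since 9 < 11, 9 crossings cannot be enough. (The shortest complete plan in fact takes 11:)
1. 2 ogres → the east bank.  (the west bank: 4K 1O; the east bank: 0K 2O)
2. 1 ogre ← the west bank.  (the west bank: 4K 2O; the east bank: 0K 1O)
3. 2 ogres → the east bank.  (the west bank: 4K 0O; the east bank: 0K 3O)
4. 1 ogre ← the west bank.  (the west bank: 4K 1O; the east bank: 0K 2O)
5. 2 knights → the east bank.  (the west bank: 2K 1O; the east bank: 2K 2O)
6. 1 ogre ← the west bank.  (the west bank: 2K 2O; the east bank: 2K 1O)
7. 1 knight and 1 ogre → the east bank.  (the west bank: 1K 1O; the east bank: 3K 2O)
8. 1 knight ← the west bank.  (the west bank: 2K 1O; the east bank: 2K 2O)
9. 1 knight and 1 ogre → the east bank.  (the west bank: 1K 0O; the east bank: 3K 3O)
10. 1 ogre ← the west bank.  (the west bank: 1K 1O; the east bank: 3K 2O)
11. 1 knight and 1 ogre → the east bank.  (the west bank: 0K 0O; the east bank: 4K 3O)

No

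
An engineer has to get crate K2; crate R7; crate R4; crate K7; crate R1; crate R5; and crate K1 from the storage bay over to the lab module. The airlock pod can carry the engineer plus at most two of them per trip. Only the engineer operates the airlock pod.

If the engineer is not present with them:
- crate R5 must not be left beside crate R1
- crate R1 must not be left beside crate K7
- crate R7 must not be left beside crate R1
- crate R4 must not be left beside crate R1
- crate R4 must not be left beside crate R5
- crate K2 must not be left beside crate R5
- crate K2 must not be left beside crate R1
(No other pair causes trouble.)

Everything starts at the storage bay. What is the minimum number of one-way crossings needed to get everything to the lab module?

11

Counting alone: the engineer can take at most 2 across per trip to the lab module, so moving all 7 needs at least 4 loaded trips out, with a return between consecutive ones — at least 7 crossings.
The safety rule pushes this higher. Following every safe sequence of crossings, the most of the 7 that can be at the lab module as the airlock pod arrives there on crossings 7, 9 is 5, 6 respectively — never all 7.
So no plan with fewer than 11 crossings exists, and this one achieves 11:
1. Engineer goes to the lab module with crate R1 and crate R5.
2. Engineer goes back to the storage bay with crate R1.
3. Engineer goes to the lab module with crate R1 and crate R7.
4. Engineer goes back to the storage bay with crate R1.
5. Engineer goes to the lab module with crate K7 and crate R1.
6. Engineer goes back to the storage bay with crate R1.
7. Engineer goes to the lab module with crate K2 and crate R4.
8. Engineer goes back to the storage bay with crate R5.
9. Engineer goes to the lab module with crate K1 and crate R1.
10. Engineer goes back to the storage bay with crate R1.
11. Engineer goes to the lab module with crate R1 and crate R5.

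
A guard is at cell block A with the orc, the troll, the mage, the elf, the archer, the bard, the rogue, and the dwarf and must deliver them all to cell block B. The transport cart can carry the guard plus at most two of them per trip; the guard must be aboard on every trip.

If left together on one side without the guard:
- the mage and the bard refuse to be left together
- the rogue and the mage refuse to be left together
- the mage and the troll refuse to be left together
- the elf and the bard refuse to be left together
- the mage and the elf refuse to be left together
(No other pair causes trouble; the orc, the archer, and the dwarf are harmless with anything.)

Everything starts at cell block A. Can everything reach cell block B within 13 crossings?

Yes — this plan uses 13 crossings (≤ 13):
1. Guard goes to cell block B with the elf and the mage.
2. Guard goes back to cell block A with the mage.
3. Guard goes to cell block B with the mage and the orc.
4. Guard goes back to cell block A with the mage.
5. Guard goes to cell block B with the mage and the troll.
6. Guard goes back to cell block A with the mage.
7. Guard goes to cell block B with the archer and the mage.
8. Guard goes back to cell block A with the mage.
9. Guard goes to cell block B with the mage and the rogue.
10. Guard goes back to cell block A with the mage.
11. Guard goes to cell block B with the dwarf and the mage.
12. Guard goes back to cell block A with the mage.
13. Guard goes to cell block B with the bard and the mage.

Yes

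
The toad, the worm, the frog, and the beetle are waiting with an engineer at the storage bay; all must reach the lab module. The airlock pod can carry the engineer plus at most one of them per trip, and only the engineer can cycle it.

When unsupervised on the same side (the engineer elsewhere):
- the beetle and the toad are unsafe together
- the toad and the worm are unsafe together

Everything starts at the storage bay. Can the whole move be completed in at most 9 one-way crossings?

Yes — this plan uses 9 crossings (≤ 9):
1. Engineer goes to the lab module with the toad.  [the storage bay: the beetle, the frog, the worm | the lab module: the toad]
2. Engineer goes back to the storage bay alone.  [the storage bay: the beetle, the frog, the worm | the lab module: the toad]
3. Engineer goes to the lab module with the worm.  [the storage bay: the beetle, the frog | the lab module: the toad, the worm]
4. Engineer goes back to the storage bay with the toad.  [the storage bay: the beetle, the frog, the toad | the lab module: the worm]
5. Engineer goes to the lab module with the beetle.  [the storage bay: the frog, the toad | the lab module: the beetle, the worm]
6. Engineer goes back to the storage bay alone.  [the storage bay: the frog, the toad | the lab module: the beetle, the worm]
7. Engineer goes to the lab module with the frog.  [the storage bay: the toad | the lab module: the beetle, the frog, the worm]
8. Engineer goes back to the storage bay alone.  [the storage bay: the toad | the lab module: the beetle, the frog, the worm]
9. Engineer goes to the lab module with the toad.  [the storage bay: — | the lab module: the beetle, the frog, the toad, the worm]

Yes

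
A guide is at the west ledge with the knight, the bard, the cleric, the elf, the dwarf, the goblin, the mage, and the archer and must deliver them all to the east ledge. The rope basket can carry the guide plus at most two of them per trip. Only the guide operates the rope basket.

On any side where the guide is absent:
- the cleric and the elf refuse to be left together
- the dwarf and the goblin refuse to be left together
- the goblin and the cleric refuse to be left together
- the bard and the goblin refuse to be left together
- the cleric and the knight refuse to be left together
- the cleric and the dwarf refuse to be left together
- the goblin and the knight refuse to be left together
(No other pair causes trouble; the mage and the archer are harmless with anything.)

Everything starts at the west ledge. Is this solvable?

1. Guide goes to the east ledge with the cleric and the goblin.
2. Guide goes back to the west ledge with the cleric.
3. Guide goes to the east ledge with the bard and the cleric.
4. Guide goes back to the west ledge with the goblin.
5. Guide goes to the east ledge with the dwarf and the knight.
6. Guide goes back to the west ledge with the cleric.
7. Guide goes to the east ledge with the cleric and the elf.
8. Guide goes back to the west ledge with the cleric.
9. Guide goes to the east ledge with the cleric and the mage.
10. Guide goes back to the west ledge with the cleric.
11. Guide goes to the east ledge with the archer and the cleric.
12. Guide goes back to the west ledge with the cleric.
13. Guide goes to the east ledge with the cleric and the goblin.

Yes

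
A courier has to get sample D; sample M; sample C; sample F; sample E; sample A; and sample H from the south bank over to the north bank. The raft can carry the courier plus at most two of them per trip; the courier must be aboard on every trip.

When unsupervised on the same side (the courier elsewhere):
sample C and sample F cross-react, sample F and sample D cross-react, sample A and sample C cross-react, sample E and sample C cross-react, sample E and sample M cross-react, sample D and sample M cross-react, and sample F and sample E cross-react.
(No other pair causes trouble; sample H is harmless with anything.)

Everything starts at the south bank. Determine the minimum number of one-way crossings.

impossible

Whatever the first load, the items left behind include a forbidden pair without the courier. No opening move is safe, so no plan exists.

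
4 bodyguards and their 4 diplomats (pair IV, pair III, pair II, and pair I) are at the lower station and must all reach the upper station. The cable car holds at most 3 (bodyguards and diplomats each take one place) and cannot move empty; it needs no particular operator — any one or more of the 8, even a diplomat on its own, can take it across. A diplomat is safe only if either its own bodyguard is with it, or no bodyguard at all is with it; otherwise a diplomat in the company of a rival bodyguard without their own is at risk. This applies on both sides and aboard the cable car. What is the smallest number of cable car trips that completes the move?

Counting alone: each trip to the upper station takes at most 3 across and each return brings at least 1 back, so after t trips out (and t−1 returns) at most 3t − (t−1) of the 8 are across; that first reaches 8 at t = 4, so at least 7 crossings are needed.
The safety rule pushes this higher. Following every safe sequence of crossings, the most of the 8 that can be at the upper station as the cable car arrives there on crossing 7 is 7 — never all 8.
So no plan with fewer than 9 crossings exists, and this one achieves 9:
1. bodyguard IV and diplomat IV cross → the upper station.
2. bodyguard IV crosses ← the lower station.
3. bodyguard III, bodyguard IV, and diplomat III cross → the upper station.
4. bodyguard IV and diplomat IV cross ← the lower station.
5. bodyguard I, bodyguard II, and bodyguard IV cross → the upper station.
6. diplomat III crosses ← the lower station.
7. diplomat III and diplomat IV cross → the upper station.
8. diplomat IV crosses ← the lower station.
9. diplomat I, diplomat II, and diplomat IV cross → the upper station.

9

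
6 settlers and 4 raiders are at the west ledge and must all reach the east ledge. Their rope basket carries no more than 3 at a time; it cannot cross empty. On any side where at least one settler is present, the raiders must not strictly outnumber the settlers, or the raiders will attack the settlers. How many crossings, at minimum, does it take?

Counting alone: each trip to the east ledge takes at most 3 across and each return brings at least 1 back, so after t trips out (and t−1 returns) at most 3t − (t−1) of the 10 are across; that first reaches 10 at t = 5, so at least 9 crossings are needed.
The plan below uses exactly 9 crossings, so it is optimal:
1. 2 raiders → the east ledge.  (the west ledge: 6S 2R; the east ledge: 0S 2R)
2. 1 raider ← the west ledge.  (the west ledge: 6S 3R; the east ledge: 0S 1R)
3. 3 raiders → the east ledge.  (the west ledge: 6S 0R; the east ledge: 0S 4R)
4. 1 raider ← the west ledge.  (the west ledge: 6S 1R; the east ledge: 0S 3R)
5. 3 settlers → the east ledge.  (the west ledge: 3S 1R; the east ledge: 3S 3R)
6. 1 raider ← the west ledge.  (the west ledge: 3S 2R; the east ledge: 3S 2R)
7. 1 settler and 2 raiders → the east ledge.  (the west ledge: 2S 0R; the east ledge: 4S 4R)
8. 1 raider ← the west ledge.  (the west ledge: 2S 1R; the east ledge: 4S 3R)
9. 2 settlers and 1 raider → the east ledge.  (the west ledge: 0S 0R; the east ledge: 6S 4R)

9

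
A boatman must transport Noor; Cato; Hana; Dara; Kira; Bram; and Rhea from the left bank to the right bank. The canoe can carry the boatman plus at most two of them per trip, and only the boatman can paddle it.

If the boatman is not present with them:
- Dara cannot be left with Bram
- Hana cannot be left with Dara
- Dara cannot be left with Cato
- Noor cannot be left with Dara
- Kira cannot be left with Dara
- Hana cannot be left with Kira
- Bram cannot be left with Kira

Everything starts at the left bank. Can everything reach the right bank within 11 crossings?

Yes — this plan uses 11 crossings (≤ 11):
1. Boatman goes to the right bank with Dara and Kira.  [the left bank: Bram, Cato, Hana, Noor, Rhea | the right bank: Dara, Kira]
2. Boatman goes back to the left bank with Dara.  [the left bank: Bram, Cato, Dara, Hana, Noor, Rhea | the right bank: Kira]
3. Boatman goes to the right bank with Dara and Noor.  [the left bank: Bram, Cato, Hana, Rhea | the right bank: Dara, Kira, Noor]
4. Boatman goes back to the left bank with Dara.  [the left bank: Bram, Cato, Dara, Hana, Rhea | the right bank: Kira, Noor]
5. Boatman goes to the right bank with Cato and Dara.  [the left bank: Bram, Hana, Rhea | the right bank: Cato, Dara, Kira, Noor]
6. Boatman goes back to the left bank with Dara.  [the left bank: Bram, Dara, Hana, Rhea | the right bank: Cato, Kira, Noor]
7. Boatman goes to the right bank with Bram and Hana.  [the left bank: Dara, Rhea | the right bank: Bram, Cato, Hana, Kira, Noor]
8. Boatman goes back to the left bank with Kira.  [the left bank: Dara, Kira, Rhea | the right bank: Bram, Cato, Hana, Noor]
9. Boatman goes to the right bank with Dara and Rhea.  [the left bank: Kira | the right bank: Bram, Cato, Dara, Hana, Noor, Rhea]
10. Boatman goes back to the left bank with Dara.  [the left bank: Dara, Kira | the right bank: Bram, Cato, Hana, Noor, Rhea]
11. Boatman goes to the right bank with Dara and Kira.  [the left bank: — | the right bank: Bram, Cato, Dara, Hana, Kira, Noor, Rhea]

Yes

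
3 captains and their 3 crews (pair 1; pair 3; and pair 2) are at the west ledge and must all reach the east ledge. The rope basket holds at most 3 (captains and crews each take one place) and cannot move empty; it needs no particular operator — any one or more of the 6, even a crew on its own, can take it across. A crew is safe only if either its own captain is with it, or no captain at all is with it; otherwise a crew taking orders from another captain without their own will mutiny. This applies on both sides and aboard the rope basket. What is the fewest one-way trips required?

5

Counting alone: each trip to the east ledge takes at most 3 across and each return brings at least 1 back, so after t trips out (and t−1 returns) at most 3t − (t−1) of the 6 are across; that first reaches 6 at t = 3, so at least 5 crossings are needed.
The plan below uses exactly 5 crossings, so it is optimal:
1. captain 1 and crew 1 cross → the east ledge.
2. captain 1 crosses ← the west ledge.
3. captain 1, captain 2, and captain 3 cross → the east ledge.
4. crew 1 crosses ← the west ledge.
5. crew 1, crew 2, and crew 3 cross → the east ledge.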